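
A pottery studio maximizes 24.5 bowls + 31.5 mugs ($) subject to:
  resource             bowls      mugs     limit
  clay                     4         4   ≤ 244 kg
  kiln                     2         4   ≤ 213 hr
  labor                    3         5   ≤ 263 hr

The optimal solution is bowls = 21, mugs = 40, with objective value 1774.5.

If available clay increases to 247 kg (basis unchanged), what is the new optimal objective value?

At the optimum: clay uses 244 of 244 (binding); kiln uses 202 of 213 (slack = 11); labor uses 263 of 263 (binding).
Since kiln is not tight, its dual is 0.
From A_Bᵀ y = c: 4·y_clay + 3·y_labor = 24.5; 4·y_clay + 5·y_labor = 31.5.
Solving: y_clay = 3.5, y_labor = 3.5.
Δz = y_clay·Δb = 3.5 × (3) = 10.5, so new z* = 1774.5 + 10.5 = 1785.

1785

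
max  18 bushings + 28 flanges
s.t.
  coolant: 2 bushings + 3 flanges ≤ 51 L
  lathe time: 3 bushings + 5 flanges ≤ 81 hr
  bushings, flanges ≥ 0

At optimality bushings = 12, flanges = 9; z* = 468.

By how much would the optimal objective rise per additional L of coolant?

6

At the optimum: coolant uses 51 of 51 (binding); lathe time uses 81 of 81 (binding).
The binding rows give the dual system: 2·y_coolant + 3·y_lathe time = 18 and 3·y_coolant + 5·y_lathe time = 28.
→ y_coolant = 6 and y_lathe time = 2.
Shadow price of coolant = 6.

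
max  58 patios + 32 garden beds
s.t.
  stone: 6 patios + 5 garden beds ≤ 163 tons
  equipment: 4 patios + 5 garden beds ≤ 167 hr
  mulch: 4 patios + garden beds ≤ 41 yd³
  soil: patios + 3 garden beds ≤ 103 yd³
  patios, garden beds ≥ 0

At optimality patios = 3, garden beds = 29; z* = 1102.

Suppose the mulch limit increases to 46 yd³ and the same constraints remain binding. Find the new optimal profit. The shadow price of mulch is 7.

Δb = 5, so new z* = 1102 + (7)·(5) = 1102 + 35 = 1137.

1137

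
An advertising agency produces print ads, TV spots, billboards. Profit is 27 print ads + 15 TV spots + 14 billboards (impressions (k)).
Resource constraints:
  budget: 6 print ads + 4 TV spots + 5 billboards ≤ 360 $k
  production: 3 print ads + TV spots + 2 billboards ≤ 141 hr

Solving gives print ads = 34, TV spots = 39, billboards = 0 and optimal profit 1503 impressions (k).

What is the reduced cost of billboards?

-7

Check each constraint at x*: budget 360/360 (tight); production 141/141 (tight).
The binding rows give the dual system: 6·y_budget + 3·y_production = 27 and 4·y_budget + 1·y_production = 15.
This yields shadow prices y_budget = 3, y_production = 3.
Reduced cost of billboards: c₃ − yᵀa₃ = 14 − (3·5 + 3·2) = 14 − 21 = -7.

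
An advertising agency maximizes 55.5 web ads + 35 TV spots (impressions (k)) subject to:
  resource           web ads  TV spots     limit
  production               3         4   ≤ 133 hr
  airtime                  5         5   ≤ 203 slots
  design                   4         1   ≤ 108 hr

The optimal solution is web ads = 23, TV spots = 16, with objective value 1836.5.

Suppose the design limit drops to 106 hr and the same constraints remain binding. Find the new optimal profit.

Binding: production and design. Non-binding: airtime (8 unused).
By complementary slackness, y = 0 for the non-binding constraint.
The binding rows give the dual system: 3·y_production + 4·y_design = 55.5 and 4·y_production + 1·y_design = 35.
→ y_production = 6.5 and y_design = 9.
Δz = y_design·Δb = 9 × (-2) = -18, so new z* = 1836.5 − 18 = 1818.5.

1818.5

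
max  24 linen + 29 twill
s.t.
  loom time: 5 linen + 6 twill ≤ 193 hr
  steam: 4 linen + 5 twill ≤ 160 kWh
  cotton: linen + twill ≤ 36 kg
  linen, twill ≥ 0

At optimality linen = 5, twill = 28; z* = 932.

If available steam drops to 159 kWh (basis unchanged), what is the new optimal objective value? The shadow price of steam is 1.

Δb = -1, so new z* = 932 + (1)·(-1) = 932 − 1 = 931.

931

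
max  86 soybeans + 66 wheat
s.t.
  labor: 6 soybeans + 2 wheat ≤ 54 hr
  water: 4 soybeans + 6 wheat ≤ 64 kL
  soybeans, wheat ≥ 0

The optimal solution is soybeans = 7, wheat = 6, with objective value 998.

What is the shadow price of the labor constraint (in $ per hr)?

9

Both labor and water are binding at x*.
Dual feasibility on the basic columns requires 6·y_labor + 4·y_water = 86, 2·y_labor + 6·y_water = 66.
Solving: y_labor = 9, y_water = 8.
Shadow price of labor = 9.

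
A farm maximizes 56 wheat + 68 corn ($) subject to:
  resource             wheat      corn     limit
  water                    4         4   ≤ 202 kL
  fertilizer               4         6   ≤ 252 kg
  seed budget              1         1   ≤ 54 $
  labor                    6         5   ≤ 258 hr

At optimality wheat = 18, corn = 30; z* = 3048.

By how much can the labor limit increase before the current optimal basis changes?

20

Binding constraints: fertilizer, labor. The basis is B = [[4,6],[6,5]] with det -16.
Per unit increase in labor, x* moves by d = (0.375, -0.25).
The basis stays optimal until water becomes binding; allowable increase = 20 hr.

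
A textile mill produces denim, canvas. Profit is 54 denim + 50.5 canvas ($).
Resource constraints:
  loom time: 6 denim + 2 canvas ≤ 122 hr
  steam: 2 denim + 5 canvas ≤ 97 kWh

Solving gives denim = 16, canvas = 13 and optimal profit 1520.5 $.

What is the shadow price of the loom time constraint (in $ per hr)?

Check each constraint at x*: loom time 122/122 (tight); steam 97/97 (tight).
The binding rows give the dual system: 6·y_loom time + 2·y_steam = 54 and 2·y_loom time + 5·y_steam = 50.5.
→ y_loom time = 6.5 and y_steam = 7.5.
Shadow price of loom time = 6.5.

6.5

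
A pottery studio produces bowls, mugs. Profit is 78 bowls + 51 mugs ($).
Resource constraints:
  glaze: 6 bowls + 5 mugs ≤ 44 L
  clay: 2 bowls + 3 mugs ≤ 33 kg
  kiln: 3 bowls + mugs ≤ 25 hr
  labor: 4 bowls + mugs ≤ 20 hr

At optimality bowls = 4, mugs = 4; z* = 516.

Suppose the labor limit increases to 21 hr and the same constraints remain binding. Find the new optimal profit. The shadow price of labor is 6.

522

Δb = 1, so new z* = 516 + (6)·(1) = 516 + 6 = 522.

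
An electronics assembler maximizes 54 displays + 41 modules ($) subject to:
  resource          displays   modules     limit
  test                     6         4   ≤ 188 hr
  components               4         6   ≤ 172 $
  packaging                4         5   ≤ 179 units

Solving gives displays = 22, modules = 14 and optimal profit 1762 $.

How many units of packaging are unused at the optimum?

21

packaging used = 4·22 + 5·14 = 158; slack = 179 − 158 = 21.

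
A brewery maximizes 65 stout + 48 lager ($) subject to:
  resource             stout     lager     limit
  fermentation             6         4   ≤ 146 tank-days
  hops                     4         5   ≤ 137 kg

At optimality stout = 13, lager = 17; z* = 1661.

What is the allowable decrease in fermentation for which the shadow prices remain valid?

Binding constraints: fermentation, hops. The basis is B = [[6,4],[4,5]] with det 14.
Per unit decrease in fermentation, x* moves by d = (-0.3571, 0.2857).
The basis stays optimal until stout reaches 0; allowable decrease = 36.4 tank-days.

36.4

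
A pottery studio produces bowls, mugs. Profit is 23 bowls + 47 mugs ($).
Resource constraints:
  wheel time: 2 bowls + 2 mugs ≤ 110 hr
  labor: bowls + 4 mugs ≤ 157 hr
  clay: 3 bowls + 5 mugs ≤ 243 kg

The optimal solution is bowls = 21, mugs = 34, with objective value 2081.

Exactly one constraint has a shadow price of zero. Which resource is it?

clay

wheel time: 110/110 (binding)
labor: 157/157 (binding)
clay: 233/243 (slack 10)
By complementary slackness, a constraint with positive slack has shadow price 0 → clay.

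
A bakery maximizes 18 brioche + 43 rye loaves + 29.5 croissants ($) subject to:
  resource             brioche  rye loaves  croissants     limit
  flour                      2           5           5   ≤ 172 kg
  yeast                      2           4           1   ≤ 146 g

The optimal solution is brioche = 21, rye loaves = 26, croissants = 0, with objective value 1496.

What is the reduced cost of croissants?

-7.5

Both flour and yeast are binding at x*.
From A_Bᵀ y = c: 2·y_flour + 2·y_yeast = 18; 5·y_flour + 4·y_yeast = 43.
This yields shadow prices y_flour = 7, y_yeast = 2.
Reduced cost of croissants: c₃ − yᵀa₃ = 29.5 − (7·5 + 2·1) = 29.5 − 37 = -7.5.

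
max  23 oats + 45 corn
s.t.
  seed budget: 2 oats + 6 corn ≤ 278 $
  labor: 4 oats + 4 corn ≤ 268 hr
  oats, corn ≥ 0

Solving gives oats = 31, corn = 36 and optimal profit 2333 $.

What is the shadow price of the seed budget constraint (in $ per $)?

Both seed budget and labor are binding at x*.
From A_Bᵀ y = c: 2·y_seed budget + 4·y_labor = 23; 6·y_seed budget + 4·y_labor = 45.
This yields shadow prices y_seed budget = 5.5, y_labor = 3.
Shadow price of seed budget = 5.5.

5.5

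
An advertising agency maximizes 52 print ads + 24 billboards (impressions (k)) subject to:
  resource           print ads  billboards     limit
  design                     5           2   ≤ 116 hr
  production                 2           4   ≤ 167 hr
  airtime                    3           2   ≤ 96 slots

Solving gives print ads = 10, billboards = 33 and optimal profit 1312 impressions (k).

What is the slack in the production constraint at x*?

production used = 2·10 + 4·33 = 152; slack = 167 − 152 = 15.

15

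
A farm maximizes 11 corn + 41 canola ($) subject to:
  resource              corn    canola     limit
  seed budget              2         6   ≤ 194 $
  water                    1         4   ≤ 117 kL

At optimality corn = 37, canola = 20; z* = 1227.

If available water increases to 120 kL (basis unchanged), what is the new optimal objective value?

1251

Both seed budget and water are binding at x*.
The binding rows give the dual system: 2·y_seed budget + 1·y_water = 11 and 6·y_seed budget + 4·y_water = 41.
Solving: y_seed budget = 1.5, y_water = 8.
Δz = y_water·Δb = 8 × (3) = 24, so new z* = 1227 + 24 = 1251.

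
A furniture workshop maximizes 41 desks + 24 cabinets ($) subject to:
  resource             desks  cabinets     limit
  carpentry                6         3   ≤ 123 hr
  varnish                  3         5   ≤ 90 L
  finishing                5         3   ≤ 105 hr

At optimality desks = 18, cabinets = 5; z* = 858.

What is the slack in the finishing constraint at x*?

finishing used = 5·18 + 3·5 = 105; slack = 105 − 105 = 0.

0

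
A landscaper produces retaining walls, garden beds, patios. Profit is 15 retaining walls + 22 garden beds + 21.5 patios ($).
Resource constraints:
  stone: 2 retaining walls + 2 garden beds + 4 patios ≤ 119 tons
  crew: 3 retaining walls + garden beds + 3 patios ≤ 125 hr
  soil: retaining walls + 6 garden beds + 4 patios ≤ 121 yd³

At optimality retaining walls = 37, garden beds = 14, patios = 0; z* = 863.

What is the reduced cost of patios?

-2.5

Binding: crew and soil. Non-binding: stone (17 unused).
Slack constraints have shadow price 0 (complementary slackness).
The binding rows give the dual system: 3·y_crew + 1·y_soil = 15 and 1·y_crew + 6·y_soil = 22.
Solving: y_crew = 4, y_soil = 3.
Reduced cost of patios: c₃ − yᵀa₃ = 21.5 − (4·3 + 3·4) = 21.5 − 24 = -2.5.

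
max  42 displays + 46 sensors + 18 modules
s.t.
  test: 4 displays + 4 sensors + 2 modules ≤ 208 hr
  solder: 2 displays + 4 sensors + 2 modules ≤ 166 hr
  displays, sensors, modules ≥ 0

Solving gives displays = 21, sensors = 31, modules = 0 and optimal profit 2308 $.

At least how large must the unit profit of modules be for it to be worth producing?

23

Both test and solder are binding at x*.
The binding rows give the dual system: 4·y_test + 2·y_solder = 42 and 4·y_test + 4·y_solder = 46.
Solving: y_test = 9.5, y_solder = 2.
modules enters the basis when its profit ≥ yᵀa₃ = 9.5·2 + 2·2 = 23.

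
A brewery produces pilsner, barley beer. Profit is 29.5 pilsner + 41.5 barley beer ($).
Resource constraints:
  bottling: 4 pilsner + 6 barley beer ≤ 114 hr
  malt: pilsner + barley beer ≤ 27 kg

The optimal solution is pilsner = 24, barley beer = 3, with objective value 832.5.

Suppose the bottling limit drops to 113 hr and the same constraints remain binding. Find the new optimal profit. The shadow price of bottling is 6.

Δb = -1, so new z* = 832.5 + (6)·(-1) = 832.5 − 6 = 826.5.

826.5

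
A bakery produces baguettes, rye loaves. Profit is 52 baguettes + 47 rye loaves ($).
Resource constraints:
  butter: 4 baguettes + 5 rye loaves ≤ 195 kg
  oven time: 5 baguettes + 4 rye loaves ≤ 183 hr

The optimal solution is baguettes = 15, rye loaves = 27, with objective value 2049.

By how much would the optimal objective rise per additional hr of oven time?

Both butter and oven time are binding at x*.
Dual feasibility on the basic columns requires 4·y_butter + 5·y_oven time = 52, 5·y_butter + 4·y_oven time = 47.
This yields shadow prices y_butter = 3, y_oven time = 8.
Shadow price of oven time = 8.

8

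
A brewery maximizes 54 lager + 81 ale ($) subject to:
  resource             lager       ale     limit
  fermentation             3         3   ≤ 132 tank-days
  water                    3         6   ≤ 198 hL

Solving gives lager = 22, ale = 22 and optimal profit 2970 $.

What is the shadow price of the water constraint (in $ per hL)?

9

Both fermentation and water are binding at x*.
The binding rows give the dual system: 3·y_fermentation + 3·y_water = 54 and 3·y_fermentation + 6·y_water = 81.
Solving: y_fermentation = 9, y_water = 9.
Shadow price of water = 9.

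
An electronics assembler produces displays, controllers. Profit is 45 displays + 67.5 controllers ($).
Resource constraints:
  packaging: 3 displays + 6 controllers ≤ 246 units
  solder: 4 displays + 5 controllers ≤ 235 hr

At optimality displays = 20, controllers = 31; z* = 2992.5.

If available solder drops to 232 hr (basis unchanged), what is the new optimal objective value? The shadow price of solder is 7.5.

Δb = -3, so new z* = 2992.5 + (7.5)·(-3) = 2992.5 − 22.5 = 2970.

2970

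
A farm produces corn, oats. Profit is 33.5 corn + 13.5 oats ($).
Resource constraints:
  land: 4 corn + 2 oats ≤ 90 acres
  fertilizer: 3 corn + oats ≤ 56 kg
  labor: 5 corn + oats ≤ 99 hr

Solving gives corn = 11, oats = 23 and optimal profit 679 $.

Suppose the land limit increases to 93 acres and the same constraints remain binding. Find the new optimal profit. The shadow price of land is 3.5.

Δb = 3, so new z* = 679 + (3.5)·(3) = 679 + 10.5 = 689.5.

689.5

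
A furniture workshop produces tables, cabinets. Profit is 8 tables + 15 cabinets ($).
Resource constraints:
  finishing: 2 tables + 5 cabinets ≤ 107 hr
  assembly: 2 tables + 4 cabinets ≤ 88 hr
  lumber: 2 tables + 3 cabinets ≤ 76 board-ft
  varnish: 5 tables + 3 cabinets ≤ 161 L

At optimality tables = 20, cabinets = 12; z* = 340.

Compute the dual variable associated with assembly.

3

Check each constraint at x*: finishing 100/107 (slack 7); assembly 88/88 (tight); lumber 76/76 (tight); varnish 136/161 (slack 25).
Since finishing, varnish are not tight, their duals are 0.
The binding rows give the dual system: 2·y_assembly + 2·y_lumber = 8 and 4·y_assembly + 3·y_lumber = 15.
This yields shadow prices y_assembly = 3, y_lumber = 1.
Shadow price of assembly = 3.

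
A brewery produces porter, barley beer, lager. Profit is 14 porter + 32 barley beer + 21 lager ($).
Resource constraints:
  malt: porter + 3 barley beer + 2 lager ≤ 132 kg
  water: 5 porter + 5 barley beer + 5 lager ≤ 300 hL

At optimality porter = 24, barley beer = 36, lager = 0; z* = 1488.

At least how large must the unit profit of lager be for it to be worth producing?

23

Both malt and water are binding at x*.
Dual feasibility on the basic columns requires 1·y_malt + 5·y_water = 14, 3·y_malt + 5·y_water = 32.
→ y_malt = 9 and y_water = 1.
lager enters the basis when its profit ≥ yᵀa₃ = 9·2 + 1·5 = 23.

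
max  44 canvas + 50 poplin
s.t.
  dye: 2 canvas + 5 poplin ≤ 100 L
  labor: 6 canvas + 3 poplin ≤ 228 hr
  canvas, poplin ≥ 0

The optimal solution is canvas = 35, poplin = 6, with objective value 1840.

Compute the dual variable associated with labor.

5

At the optimum: dye uses 100 of 100 (binding); labor uses 228 of 228 (binding).
From A_Bᵀ y = c: 2·y_dye + 6·y_labor = 44; 5·y_dye + 3·y_labor = 50.
Solving: y_dye = 7, y_labor = 5.
Shadow price of labor = 5.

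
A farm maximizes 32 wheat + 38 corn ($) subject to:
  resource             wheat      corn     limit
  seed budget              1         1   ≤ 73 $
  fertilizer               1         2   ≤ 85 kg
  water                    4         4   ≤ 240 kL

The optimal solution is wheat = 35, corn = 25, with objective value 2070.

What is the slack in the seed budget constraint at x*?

13

seed budget used = 1·35 + 1·25 = 60; slack = 73 − 60 = 13.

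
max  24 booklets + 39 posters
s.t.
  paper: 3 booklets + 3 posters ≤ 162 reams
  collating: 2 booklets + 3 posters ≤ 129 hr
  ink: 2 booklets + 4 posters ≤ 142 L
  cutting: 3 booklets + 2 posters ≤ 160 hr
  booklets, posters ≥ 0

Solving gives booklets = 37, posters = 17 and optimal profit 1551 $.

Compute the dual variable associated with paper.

Binding: paper and ink. Non-binding: collating (4 unused), cutting (15 unused).
By complementary slackness, y = 0 for the non-binding constraints.
The binding rows give the dual system: 3·y_paper + 2·y_ink = 24 and 3·y_paper + 4·y_ink = 39.
This yields shadow prices y_paper = 3, y_ink = 7.5.
Shadow price of paper = 3.

3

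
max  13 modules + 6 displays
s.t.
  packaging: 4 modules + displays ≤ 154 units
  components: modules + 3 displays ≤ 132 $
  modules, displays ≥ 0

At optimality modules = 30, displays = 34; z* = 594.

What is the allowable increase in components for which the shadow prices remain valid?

Binding constraints: packaging, components. The basis is B = [[4,1],[1,3]] with det 11.
Per unit increase in components, x* moves by d = (-0.0909, 0.3636).
The basis stays optimal until modules reaches 0; allowable increase = 330 $.

330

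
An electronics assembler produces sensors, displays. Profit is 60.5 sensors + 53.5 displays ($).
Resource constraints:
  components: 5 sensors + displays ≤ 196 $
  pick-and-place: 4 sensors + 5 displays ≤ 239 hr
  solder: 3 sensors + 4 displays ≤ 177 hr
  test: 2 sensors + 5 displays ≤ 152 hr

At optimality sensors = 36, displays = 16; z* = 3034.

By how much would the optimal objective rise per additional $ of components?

At the optimum: components uses 196 of 196 (binding); pick-and-place uses 224 of 239 (slack = 15); solder uses 172 of 177 (slack = 5); test uses 152 of 152 (binding).
Since pick-and-place, solder are not tight, their duals are 0.
From A_Bᵀ y = c: 5·y_components + 2·y_test = 60.5; 1·y_components + 5·y_test = 53.5.
Solving: y_components = 8.5, y_test = 9.
Shadow price of components = 8.5.

8.5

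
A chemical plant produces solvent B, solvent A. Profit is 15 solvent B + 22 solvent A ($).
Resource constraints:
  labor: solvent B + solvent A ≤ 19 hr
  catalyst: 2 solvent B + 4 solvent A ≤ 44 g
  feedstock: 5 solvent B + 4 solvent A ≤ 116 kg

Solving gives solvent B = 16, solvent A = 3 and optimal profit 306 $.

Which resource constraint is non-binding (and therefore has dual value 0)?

feedstock

labor: 19/19 (binding)
catalyst: 44/44 (binding)
feedstock: 92/116 (slack 24)
By complementary slackness, a constraint with positive slack has shadow price 0 → feedstock.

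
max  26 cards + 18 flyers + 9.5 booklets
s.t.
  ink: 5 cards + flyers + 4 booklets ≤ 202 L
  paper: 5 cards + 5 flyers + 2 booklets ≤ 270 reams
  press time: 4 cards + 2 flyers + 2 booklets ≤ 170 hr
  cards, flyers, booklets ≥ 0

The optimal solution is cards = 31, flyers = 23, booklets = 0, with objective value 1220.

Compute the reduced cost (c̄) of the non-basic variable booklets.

-2.5

Check each constraint at x*: ink 178/202 (slack 24); paper 270/270 (tight); press time 170/170 (tight).
Slack constraints have shadow price 0 (complementary slackness).
From A_Bᵀ y = c: 5·y_paper + 4·y_press time = 26; 5·y_paper + 2·y_press time = 18.
→ y_paper = 2 and y_press time = 4.
Reduced cost of booklets: c₃ − yᵀa₃ = 9.5 − (2·2 + 4·2) = 9.5 − 12 = -2.5.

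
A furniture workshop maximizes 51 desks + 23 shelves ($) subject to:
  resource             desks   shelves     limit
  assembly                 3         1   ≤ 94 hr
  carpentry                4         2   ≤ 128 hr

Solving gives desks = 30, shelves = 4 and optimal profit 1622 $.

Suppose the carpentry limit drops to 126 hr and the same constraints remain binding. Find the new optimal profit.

Both assembly and carpentry are binding at x*.
Dual feasibility on the basic columns requires 3·y_assembly + 4·y_carpentry = 51, 1·y_assembly + 2·y_carpentry = 23.
Solving: y_assembly = 5, y_carpentry = 9.
Δz = y_carpentry·Δb = 9 × (-2) = -18, so new z* = 1622 − 18 = 1604.

1604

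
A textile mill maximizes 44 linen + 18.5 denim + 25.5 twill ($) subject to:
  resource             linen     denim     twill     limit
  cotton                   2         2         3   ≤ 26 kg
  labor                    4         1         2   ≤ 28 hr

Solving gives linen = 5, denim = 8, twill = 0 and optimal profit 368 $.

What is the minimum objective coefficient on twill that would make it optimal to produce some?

32

Check each constraint at x*: cotton 26/26 (tight); labor 28/28 (tight).
Dual feasibility on the basic columns requires 2·y_cotton + 4·y_labor = 44, 2·y_cotton + 1·y_labor = 18.5.
→ y_cotton = 5 and y_labor = 8.5.
twill enters the basis when its profit ≥ yᵀa₃ = 5·3 + 8.5·2 = 32.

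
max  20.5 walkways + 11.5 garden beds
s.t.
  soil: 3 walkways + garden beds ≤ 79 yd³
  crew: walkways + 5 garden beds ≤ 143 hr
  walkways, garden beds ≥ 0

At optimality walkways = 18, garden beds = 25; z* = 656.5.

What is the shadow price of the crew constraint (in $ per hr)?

1

Check each constraint at x*: soil 79/79 (tight); crew 143/143 (tight).
From A_Bᵀ y = c: 3·y_soil + 1·y_crew = 20.5; 1·y_soil + 5·y_crew = 11.5.
Solving: y_soil = 6.5, y_crew = 1.
Shadow price of crew = 1.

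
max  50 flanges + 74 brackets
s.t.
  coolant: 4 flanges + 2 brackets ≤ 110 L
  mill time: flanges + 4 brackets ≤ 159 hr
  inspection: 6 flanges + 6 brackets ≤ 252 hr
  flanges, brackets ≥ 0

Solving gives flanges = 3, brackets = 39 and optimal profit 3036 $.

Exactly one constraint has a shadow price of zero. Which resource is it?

coolant

coolant: 90/110 (slack 20)
mill time: 159/159 (binding)
inspection: 252/252 (binding)
By complementary slackness, a constraint with positive slack has shadow price 0 → coolant.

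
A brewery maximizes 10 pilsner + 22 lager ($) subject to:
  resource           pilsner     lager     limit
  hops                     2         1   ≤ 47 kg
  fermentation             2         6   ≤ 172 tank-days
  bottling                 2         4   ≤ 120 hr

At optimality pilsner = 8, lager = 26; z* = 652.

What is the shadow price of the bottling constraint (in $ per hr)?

Binding: fermentation and bottling. Non-binding: hops (5 unused).
By complementary slackness, y = 0 for the non-binding constraint.
From A_Bᵀ y = c: 2·y_fermentation + 2·y_bottling = 10; 6·y_fermentation + 4·y_bottling = 22.
→ y_fermentation = 1 and y_bottling = 4.
Shadow price of bottling = 4.

4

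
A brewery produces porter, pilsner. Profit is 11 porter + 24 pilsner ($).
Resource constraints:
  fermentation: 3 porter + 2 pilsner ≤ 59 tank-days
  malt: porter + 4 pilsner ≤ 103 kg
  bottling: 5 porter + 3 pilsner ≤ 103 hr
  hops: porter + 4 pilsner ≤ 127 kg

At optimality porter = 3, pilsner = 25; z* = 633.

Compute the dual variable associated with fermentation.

2

At the optimum: fermentation uses 59 of 59 (binding); malt uses 103 of 103 (binding); bottling uses 90 of 103 (slack = 13); hops uses 103 of 127 (slack = 24).
Slack constraints have shadow price 0 (complementary slackness).
The binding rows give the dual system: 3·y_fermentation + 1·y_malt = 11 and 2·y_fermentation + 4·y_malt = 24.
→ y_fermentation = 2 and y_malt = 5.
Shadow price of fermentation = 2.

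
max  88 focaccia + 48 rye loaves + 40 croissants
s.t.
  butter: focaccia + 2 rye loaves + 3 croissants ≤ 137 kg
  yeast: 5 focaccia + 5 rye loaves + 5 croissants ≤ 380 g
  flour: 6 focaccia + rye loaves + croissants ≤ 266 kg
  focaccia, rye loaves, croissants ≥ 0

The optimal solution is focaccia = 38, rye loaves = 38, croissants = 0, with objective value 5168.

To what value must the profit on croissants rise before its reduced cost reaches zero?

48

Check each constraint at x*: butter 114/137 (slack 23); yeast 380/380 (tight); flour 266/266 (tight).
By complementary slackness, y = 0 for the non-binding constraint.
The binding rows give the dual system: 5·y_yeast + 6·y_flour = 88 and 5·y_yeast + 1·y_flour = 48.
→ y_yeast = 8 and y_flour = 8.
croissants enters the basis when its profit ≥ yᵀa₃ = 8·5 + 8·1 = 48.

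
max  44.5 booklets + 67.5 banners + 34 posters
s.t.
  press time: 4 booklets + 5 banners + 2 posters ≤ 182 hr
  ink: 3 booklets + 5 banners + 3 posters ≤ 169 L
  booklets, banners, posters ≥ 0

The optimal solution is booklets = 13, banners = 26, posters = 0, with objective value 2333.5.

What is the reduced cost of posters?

-2.5

Both press time and ink are binding at x*.
Dual feasibility on the basic columns requires 4·y_press time + 3·y_ink = 44.5, 5·y_press time + 5·y_ink = 67.5.
→ y_press time = 4 and y_ink = 9.5.
Reduced cost of posters: c₃ − yᵀa₃ = 34 − (4·2 + 9.5·3) = 34 − 36.5 = -2.5.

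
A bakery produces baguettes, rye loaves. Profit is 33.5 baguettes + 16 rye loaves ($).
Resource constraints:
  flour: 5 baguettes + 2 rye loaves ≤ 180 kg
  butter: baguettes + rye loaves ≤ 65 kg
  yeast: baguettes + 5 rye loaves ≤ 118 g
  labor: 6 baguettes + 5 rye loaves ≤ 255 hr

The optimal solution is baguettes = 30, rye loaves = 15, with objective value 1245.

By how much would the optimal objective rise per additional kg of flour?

At the optimum: flour uses 180 of 180 (binding); butter uses 45 of 65 (slack = 20); yeast uses 105 of 118 (slack = 13); labor uses 255 of 255 (binding).
By complementary slackness, y = 0 for the non-binding constraints.
The binding rows give the dual system: 5·y_flour + 6·y_labor = 33.5 and 2·y_flour + 5·y_labor = 16.
→ y_flour = 5.5 and y_labor = 1.
Shadow price of flour = 5.5.

5.5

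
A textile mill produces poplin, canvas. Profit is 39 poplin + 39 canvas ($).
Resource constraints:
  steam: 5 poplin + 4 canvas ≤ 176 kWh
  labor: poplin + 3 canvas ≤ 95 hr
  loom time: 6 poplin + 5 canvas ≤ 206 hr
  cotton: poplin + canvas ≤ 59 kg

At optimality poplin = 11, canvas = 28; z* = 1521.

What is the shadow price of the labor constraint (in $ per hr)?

Check each constraint at x*: steam 167/176 (slack 9); labor 95/95 (tight); loom time 206/206 (tight); cotton 39/59 (slack 20).
Slack constraints have shadow price 0 (complementary slackness).
The binding rows give the dual system: 1·y_labor + 6·y_loom time = 39 and 3·y_labor + 5·y_loom time = 39.
→ y_labor = 3 and y_loom time = 6.
Shadow price of labor = 3.

3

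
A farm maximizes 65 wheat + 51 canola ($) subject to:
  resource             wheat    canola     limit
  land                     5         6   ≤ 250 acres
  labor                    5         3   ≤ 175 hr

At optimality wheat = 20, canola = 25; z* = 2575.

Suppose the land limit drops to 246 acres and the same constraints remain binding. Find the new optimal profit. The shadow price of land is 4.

2559

Δb = -4, so new z* = 2575 + (4)·(-4) = 2575 − 16 = 2559.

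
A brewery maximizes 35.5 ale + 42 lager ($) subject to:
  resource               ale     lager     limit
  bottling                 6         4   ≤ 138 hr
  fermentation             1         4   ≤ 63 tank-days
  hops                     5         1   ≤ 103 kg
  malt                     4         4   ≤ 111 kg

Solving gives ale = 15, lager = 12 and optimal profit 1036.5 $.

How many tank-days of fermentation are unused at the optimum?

0

fermentation used = 1·15 + 4·12 = 63; slack = 63 − 63 = 0.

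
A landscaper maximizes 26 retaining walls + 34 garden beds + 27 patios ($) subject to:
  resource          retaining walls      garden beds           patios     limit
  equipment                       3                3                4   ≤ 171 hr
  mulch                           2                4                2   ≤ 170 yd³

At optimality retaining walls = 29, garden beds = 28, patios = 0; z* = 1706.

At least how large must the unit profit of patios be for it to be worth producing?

32

Check each constraint at x*: equipment 171/171 (tight); mulch 170/170 (tight).
From A_Bᵀ y = c: 3·y_equipment + 2·y_mulch = 26; 3·y_equipment + 4·y_mulch = 34.
→ y_equipment = 6 and y_mulch = 4.
patios enters the basis when its profit ≥ yᵀa₃ = 6·4 + 4·2 = 32.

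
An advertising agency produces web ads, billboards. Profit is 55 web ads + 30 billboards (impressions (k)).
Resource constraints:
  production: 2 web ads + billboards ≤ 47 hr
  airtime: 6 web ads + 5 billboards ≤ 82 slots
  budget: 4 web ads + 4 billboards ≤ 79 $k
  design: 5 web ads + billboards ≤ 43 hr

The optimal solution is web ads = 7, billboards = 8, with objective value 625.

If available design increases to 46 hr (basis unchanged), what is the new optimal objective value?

At the optimum: production uses 22 of 47 (slack = 25); airtime uses 82 of 82 (binding); budget uses 60 of 79 (slack = 19); design uses 43 of 43 (binding).
Since production, budget are not tight, their duals are 0.
Dual feasibility on the basic columns requires 6·y_airtime + 5·y_design = 55, 5·y_airtime + 1·y_design = 30.
→ y_airtime = 5 and y_design = 5.
Δz = y_design·Δb = 5 × (3) = 15, so new z* = 625 + 15 = 640.

640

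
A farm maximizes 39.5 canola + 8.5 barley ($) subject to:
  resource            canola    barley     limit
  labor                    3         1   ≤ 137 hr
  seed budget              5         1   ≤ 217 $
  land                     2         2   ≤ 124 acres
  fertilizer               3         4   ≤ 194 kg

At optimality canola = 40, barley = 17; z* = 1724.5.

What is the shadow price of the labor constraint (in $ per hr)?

1.5

At the optimum: labor uses 137 of 137 (binding); seed budget uses 217 of 217 (binding); land uses 114 of 124 (slack = 10); fertilizer uses 188 of 194 (slack = 6).
Slack constraints have shadow price 0 (complementary slackness).
From A_Bᵀ y = c: 3·y_labor + 5·y_seed budget = 39.5; 1·y_labor + 1·y_seed budget = 8.5.
Solving: y_labor = 1.5, y_seed budget = 7.
Shadow price of labor = 1.5.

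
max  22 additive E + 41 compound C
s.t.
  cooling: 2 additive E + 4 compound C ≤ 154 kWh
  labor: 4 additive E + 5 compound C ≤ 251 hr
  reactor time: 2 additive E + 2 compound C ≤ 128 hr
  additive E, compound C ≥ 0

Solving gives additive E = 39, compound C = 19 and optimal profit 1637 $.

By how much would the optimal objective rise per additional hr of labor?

1

At the optimum: cooling uses 154 of 154 (binding); labor uses 251 of 251 (binding); reactor time uses 116 of 128 (slack = 12).
Slack constraints have shadow price 0 (complementary slackness).
Dual feasibility on the basic columns requires 2·y_cooling + 4·y_labor = 22, 4·y_cooling + 5·y_labor = 41.
This yields shadow prices y_cooling = 9, y_labor = 1.
Shadow price of labor = 1.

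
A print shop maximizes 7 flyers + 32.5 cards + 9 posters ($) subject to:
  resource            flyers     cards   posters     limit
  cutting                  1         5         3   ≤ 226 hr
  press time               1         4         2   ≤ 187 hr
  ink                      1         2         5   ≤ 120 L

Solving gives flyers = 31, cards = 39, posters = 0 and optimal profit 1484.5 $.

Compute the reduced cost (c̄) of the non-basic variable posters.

Binding: cutting and press time. Non-binding: ink (11 unused).
Since ink is not tight, its dual is 0.
The binding rows give the dual system: 1·y_cutting + 1·y_press time = 7 and 5·y_cutting + 4·y_press time = 32.5.
This yields shadow prices y_cutting = 4.5, y_press time = 2.5.
Reduced cost of posters: c₃ − yᵀa₃ = 9 − (4.5·3 + 2.5·2) = 9 − 18.5 = -9.5.

-9.5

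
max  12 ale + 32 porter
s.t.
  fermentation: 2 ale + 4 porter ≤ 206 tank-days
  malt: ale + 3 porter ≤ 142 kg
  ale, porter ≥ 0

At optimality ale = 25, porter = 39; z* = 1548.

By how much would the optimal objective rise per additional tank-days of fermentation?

2

Check each constraint at x*: fermentation 206/206 (tight); malt 142/142 (tight).
Dual feasibility on the basic columns requires 2·y_fermentation + 1·y_malt = 12, 4·y_fermentation + 3·y_malt = 32.
This yields shadow prices y_fermentation = 2, y_malt = 8.
Shadow price of fermentation = 2.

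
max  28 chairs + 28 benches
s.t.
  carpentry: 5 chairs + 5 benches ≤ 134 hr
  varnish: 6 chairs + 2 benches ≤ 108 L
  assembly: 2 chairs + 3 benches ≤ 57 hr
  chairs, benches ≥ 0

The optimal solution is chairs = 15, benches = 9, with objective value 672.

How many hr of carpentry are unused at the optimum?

carpentry used = 5·15 + 5·9 = 120; slack = 134 − 120 = 14.

14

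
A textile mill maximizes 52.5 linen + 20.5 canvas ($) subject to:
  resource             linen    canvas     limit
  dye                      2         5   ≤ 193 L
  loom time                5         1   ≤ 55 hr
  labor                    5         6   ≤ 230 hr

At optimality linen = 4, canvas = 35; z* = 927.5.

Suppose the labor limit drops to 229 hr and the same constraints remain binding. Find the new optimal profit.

Check each constraint at x*: dye 183/193 (slack 10); loom time 55/55 (tight); labor 230/230 (tight).
Since dye is not tight, its dual is 0.
The binding rows give the dual system: 5·y_loom time + 5·y_labor = 52.5 and 1·y_loom time + 6·y_labor = 20.5.
Solving: y_loom time = 8.5, y_labor = 2.
Δz = y_labor·Δb = 2 × (-1) = -2, so new z* = 927.5 − 2 = 925.5.

925.5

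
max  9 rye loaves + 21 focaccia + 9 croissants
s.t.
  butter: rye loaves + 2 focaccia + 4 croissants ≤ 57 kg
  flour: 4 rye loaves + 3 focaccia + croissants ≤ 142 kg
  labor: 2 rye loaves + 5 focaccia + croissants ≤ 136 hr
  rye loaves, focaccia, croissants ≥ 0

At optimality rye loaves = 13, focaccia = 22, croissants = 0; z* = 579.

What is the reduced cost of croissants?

-6

Binding: butter and labor. Non-binding: flour (24 unused).
Since flour is not tight, its dual is 0.
From A_Bᵀ y = c: 1·y_butter + 2·y_labor = 9; 2·y_butter + 5·y_labor = 21.
This yields shadow prices y_butter = 3, y_labor = 3.
Reduced cost of croissants: c₃ − yᵀa₃ = 9 − (3·4 + 3·1) = 9 − 15 = -6.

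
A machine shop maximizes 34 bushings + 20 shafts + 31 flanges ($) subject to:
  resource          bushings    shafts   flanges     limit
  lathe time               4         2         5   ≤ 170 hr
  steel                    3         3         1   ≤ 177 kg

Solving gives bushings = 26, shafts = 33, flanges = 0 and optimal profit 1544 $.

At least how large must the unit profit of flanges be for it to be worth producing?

Check each constraint at x*: lathe time 170/170 (tight); steel 177/177 (tight).
From A_Bᵀ y = c: 4·y_lathe time + 3·y_steel = 34; 2·y_lathe time + 3·y_steel = 20.
This yields shadow prices y_lathe time = 7, y_steel = 2.
flanges enters the basis when its profit ≥ yᵀa₃ = 7·5 + 2·1 = 37.

37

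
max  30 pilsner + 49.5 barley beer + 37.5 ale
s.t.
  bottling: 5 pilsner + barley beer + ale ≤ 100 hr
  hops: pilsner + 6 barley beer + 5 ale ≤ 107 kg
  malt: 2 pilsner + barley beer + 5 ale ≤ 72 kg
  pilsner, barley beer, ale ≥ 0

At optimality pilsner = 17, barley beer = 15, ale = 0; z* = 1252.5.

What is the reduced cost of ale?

-4.5

Check each constraint at x*: bottling 100/100 (tight); hops 107/107 (tight); malt 49/72 (slack 23).
By complementary slackness, y = 0 for the non-binding constraint.
From A_Bᵀ y = c: 5·y_bottling + 1·y_hops = 30; 1·y_bottling + 6·y_hops = 49.5.
This yields shadow prices y_bottling = 4.5, y_hops = 7.5.
Reduced cost of ale: c₃ − yᵀa₃ = 37.5 − (4.5·1 + 7.5·5) = 37.5 − 42 = -4.5.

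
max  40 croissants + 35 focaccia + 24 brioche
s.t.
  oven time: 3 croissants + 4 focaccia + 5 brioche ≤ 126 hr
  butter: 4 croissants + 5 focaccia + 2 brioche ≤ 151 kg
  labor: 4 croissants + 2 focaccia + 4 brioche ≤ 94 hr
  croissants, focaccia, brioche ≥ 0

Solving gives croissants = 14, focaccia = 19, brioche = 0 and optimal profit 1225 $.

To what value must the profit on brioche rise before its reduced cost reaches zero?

At the optimum: oven time uses 118 of 126 (slack = 8); butter uses 151 of 151 (binding); labor uses 94 of 94 (binding).
By complementary slackness, y = 0 for the non-binding constraint.
Dual feasibility on the basic columns requires 4·y_butter + 4·y_labor = 40, 5·y_butter + 2·y_labor = 35.
Solving: y_butter = 5, y_labor = 5.
brioche enters the basis when its profit ≥ yᵀa₃ = 5·2 + 5·4 = 30.

30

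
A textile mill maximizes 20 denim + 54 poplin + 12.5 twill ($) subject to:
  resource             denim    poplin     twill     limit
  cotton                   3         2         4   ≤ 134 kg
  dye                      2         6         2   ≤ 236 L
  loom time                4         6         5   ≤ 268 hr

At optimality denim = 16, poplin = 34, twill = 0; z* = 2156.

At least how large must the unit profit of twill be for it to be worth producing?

Check each constraint at x*: cotton 116/134 (slack 18); dye 236/236 (tight); loom time 268/268 (tight).
Since cotton is not tight, its dual is 0.
The binding rows give the dual system: 2·y_dye + 4·y_loom time = 20 and 6·y_dye + 6·y_loom time = 54.
→ y_dye = 8 and y_loom time = 1.
twill enters the basis when its profit ≥ yᵀa₃ = 8·2 + 1·5 = 21.

21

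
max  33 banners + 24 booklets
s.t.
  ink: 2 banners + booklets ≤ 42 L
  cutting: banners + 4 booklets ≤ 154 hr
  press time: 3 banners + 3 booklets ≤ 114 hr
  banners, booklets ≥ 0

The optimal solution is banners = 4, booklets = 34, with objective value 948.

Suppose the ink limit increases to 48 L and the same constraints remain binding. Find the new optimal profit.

At the optimum: ink uses 42 of 42 (binding); cutting uses 140 of 154 (slack = 14); press time uses 114 of 114 (binding).
Slack constraints have shadow price 0 (complementary slackness).
Dual feasibility on the basic columns requires 2·y_ink + 3·y_press time = 33, 1·y_ink + 3·y_press time = 24.
This yields shadow prices y_ink = 9, y_press time = 5.
Δz = y_ink·Δb = 9 × (6) = 54, so new z* = 948 + 54 = 1002.

1002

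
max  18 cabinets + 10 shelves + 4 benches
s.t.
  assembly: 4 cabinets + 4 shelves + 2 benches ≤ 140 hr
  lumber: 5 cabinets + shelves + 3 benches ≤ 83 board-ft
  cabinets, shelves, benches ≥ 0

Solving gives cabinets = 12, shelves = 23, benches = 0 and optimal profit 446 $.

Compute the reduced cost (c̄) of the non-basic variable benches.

Check each constraint at x*: assembly 140/140 (tight); lumber 83/83 (tight).
Dual feasibility on the basic columns requires 4·y_assembly + 5·y_lumber = 18, 4·y_assembly + 1·y_lumber = 10.
Solving: y_assembly = 2, y_lumber = 2.
Reduced cost of benches: c₃ − yᵀa₃ = 4 − (2·2 + 2·3) = 4 − 10 = -6.

-6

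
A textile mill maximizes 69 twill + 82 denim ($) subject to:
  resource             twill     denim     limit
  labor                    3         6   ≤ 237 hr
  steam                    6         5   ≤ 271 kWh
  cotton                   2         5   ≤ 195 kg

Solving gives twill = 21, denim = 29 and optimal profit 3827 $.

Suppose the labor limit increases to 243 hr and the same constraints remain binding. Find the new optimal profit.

Binding: labor and steam. Non-binding: cotton (8 unused).
Slack constraints have shadow price 0 (complementary slackness).
From A_Bᵀ y = c: 3·y_labor + 6·y_steam = 69; 6·y_labor + 5·y_steam = 82.
→ y_labor = 7 and y_steam = 8.
Δz = y_labor·Δb = 7 × (6) = 42, so new z* = 3827 + 42 = 3869.

3869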